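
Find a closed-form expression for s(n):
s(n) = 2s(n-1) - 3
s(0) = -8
First-order linear non-homogeneous.
Homogeneous solution: s_h(n) = A·(2)^n.
Try constant particular solution s_p = K: K = 2K - 3 ⇒ K = 3.
General: s(n) = A·(2)^n + 3.
Apply s(0) = -8: A + 3 = -8 ⇒ A = -11.
So s(n) = 3 - 11 \cdot 2^{n}.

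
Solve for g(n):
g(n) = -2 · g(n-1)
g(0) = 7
Pure geometric recurrence with ratio -2.
By induction g(n) = g(0) · (-2)^n = 7 \left(-2\right)^{n}.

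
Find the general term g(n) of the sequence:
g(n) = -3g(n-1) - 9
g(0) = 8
First-order linear non-homogeneous.
Homogeneous solution: g_h(n) = A·(-3)^n.
Try constant particular solution g_p = K: K = -3K - 9 ⇒ K = - \frac{9}{4}.
General: g(n) = A·(-3)^n - \frac{9}{4}.
Apply g(0) = 8: A - \frac{9}{4} = 8 ⇒ A = \frac{41}{4}.
So g(n) = \frac{41 \left(-3\right)^{n}}{4} - \frac{9}{4}.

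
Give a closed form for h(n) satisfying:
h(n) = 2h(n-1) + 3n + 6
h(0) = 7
First-order linear with linear forcing.
Homogeneous solution: h_h(n) = A·(2)^n.
Try particular h_p(n) = pn + q. Substituting:
  pn + q = 2(p(n-1) + q) + 3n + 6.
Matching the n-coefficient: p = 2p + 3 ⇒ p = -3.
Matching constants: q = -2p + 2q + 6 ⇒ q = -12.
General: h(n) = A·(2)^n - 3 n - 12.
Apply h(0) = 7: A - 12 = 7 ⇒ A = 19.
So h(n) = 19 \cdot 2^{n} - 3 n - 12.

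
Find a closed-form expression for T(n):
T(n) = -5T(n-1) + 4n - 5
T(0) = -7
First-order linear with linear forcing.
Homogeneous solution: T_h(n) = A·(-5)^n.
Try particular T_p(n) = pn + q. Substituting:
  pn + q = -5(p(n-1) + q) + 4n - 5.
Matching the n-coefficient: p = -5p + 4 ⇒ p = \frac{2}{3}.
Matching constants: q = 5p - 5q - 5 ⇒ q = - \frac{5}{18}.
General: T(n) = A·(-5)^n + \frac{2 n}{3} - \frac{5}{18}.
Apply T(0) = -7: A - \frac{5}{18} = -7 ⇒ A = - \frac{121}{18}.
So T(n) = - \frac{121 \left(-5\right)^{n}}{18} + \frac{2 n}{3} - \frac{5}{18}.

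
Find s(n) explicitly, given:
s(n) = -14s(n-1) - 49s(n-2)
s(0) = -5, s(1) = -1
Characteristic equation: x² + 14x + 49 = 0, which is (x - (-7))².
Repeated root r = -7.
General solution: s(n) = (A + Bn)·(-7)^n.
From s(0) = -5: A = -5.
From s(1) = -1: (A + B)·(-7) = -1 ⇒ B = \frac{36}{7}.
So s(n) = \left(\frac{36 n}{7} - 5\right) \cdot (-7)^n.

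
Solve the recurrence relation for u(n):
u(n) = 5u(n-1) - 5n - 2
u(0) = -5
First-order linear with linear forcing.
Homogeneous solution: u_h(n) = A·(5)^n.
Try particular u_p(n) = pn + q. Substituting:
  pn + q = 5(p(n-1) + q) - 5n - 2.
Matching the n-coefficient: p = 5p - 5 ⇒ p = \frac{5}{4}.
Matching constants: q = -5p + 5q - 2 ⇒ q = \frac{33}{16}.
General: u(n) = A·(5)^n + \frac{5 n}{4} + \frac{33}{16}.
Apply u(0) = -5: A + \frac{33}{16} = -5 ⇒ A = - \frac{113}{16}.
So u(n) = - \frac{113 \cdot 5^{n}}{16} + \frac{5 n}{4} + \frac{33}{16}.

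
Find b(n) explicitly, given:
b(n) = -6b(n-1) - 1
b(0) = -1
First-order linear non-homogeneous.
Homogeneous solution: b_h(n) = A·(-6)^n.
Try constant particular solution b_p = K: K = -6K - 1 ⇒ K = - \frac{1}{7}.
General: b(n) = A·(-6)^n - \frac{1}{7}.
Apply b(0) = -1: A - \frac{1}{7} = -1 ⇒ A = - \frac{6}{7}.
So b(n) = - \frac{6 \left(-6\right)^{n}}{7} - \frac{1}{7}.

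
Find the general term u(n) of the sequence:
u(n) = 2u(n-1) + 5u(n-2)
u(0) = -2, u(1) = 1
Characteristic equation: x² - 2x - 5 = 0.
Discriminant Δ = (2)² + 4·(5) = 24.
Roots r₁,₂ = (2 ± √24)/2, so r₁ = 1 + \sqrt{6}, r₂ = 1 - \sqrt{6}.
General solution: u(n) = A·r₁^n + B·r₂^n.
From the initial conditions, A + B = -2 and r₁A + r₂B = 1.
Since r₁ - r₂ = √24: A = (1 - (-2)r₂)/√24 = -1 + \frac{\sqrt{6}}{4}, and B = -2 - A = -1 - \frac{\sqrt{6}}{4}.
So u(n) = \left(-1 + \frac{\sqrt{6}}{4}\right)\left(1 + \sqrt{6}\right)^n + \left(-1 - \frac{\sqrt{6}}{4}\right)\left(1 - \sqrt{6}\right)^n.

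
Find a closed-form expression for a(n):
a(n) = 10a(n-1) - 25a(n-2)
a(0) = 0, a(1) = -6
Characteristic equation: x² - 10x + 25 = 0, which is (x - (5))².
Repeated root r = 5.
General solution: a(n) = (A + Bn)·(5)^n.
From a(0) = 0: A = 0.
From a(1) = -6: (A + B)·(5) = -6 ⇒ B = - \frac{6}{5}.
So a(n) = \left(- \frac{6 n}{5}\right) \cdot (5)^n.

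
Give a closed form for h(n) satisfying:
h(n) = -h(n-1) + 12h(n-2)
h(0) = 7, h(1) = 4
Characteristic equation: x² + x - 12 = 0, which factors as (x - (3))(x - (-4)) = 0.
Roots r₁ = 3, r₂ = -4 (distinct).
General solution: h(n) = A·(3)^n + B·(-4)^n.
From h(0) = 7: A + B = 7.
From h(1) = 4: 3A - 4B = 4.
Solving: A = \frac{32}{7}, B = \frac{17}{7}.
So h(n) = \frac{17 \left(-4\right)^{n}}{7} + \frac{32 \cdot 3^{n}}{7}.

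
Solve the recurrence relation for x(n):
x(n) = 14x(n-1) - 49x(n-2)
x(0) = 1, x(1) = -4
Characteristic equation: x² - 14x + 49 = 0, which is (x - (7))².
Repeated root r = 7.
General solution: x(n) = (A + Bn)·(7)^n.
From x(0) = 1: A = 1.
From x(1) = -4: (A + B)·(7) = -4 ⇒ B = - \frac{11}{7}.
So x(n) = \left(1 - \frac{11 n}{7}\right) \cdot (7)^n.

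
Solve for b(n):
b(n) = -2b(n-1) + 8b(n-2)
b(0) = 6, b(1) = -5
Characteristic equation: x² + 2x - 8 = 0, which factors as (x - (-4))(x - (2)) = 0.
Roots r₁ = -4, r₂ = 2 (distinct).
General solution: b(n) = A·(-4)^n + B·(2)^n.
From b(0) = 6: A + B = 6.
From b(1) = -5: -4A + 2B = -5.
Solving: A = \frac{17}{6}, B = \frac{19}{6}.
So b(n) = \frac{17 \left(-4\right)^{n}}{6} + \frac{19 \cdot 2^{n}}{6}.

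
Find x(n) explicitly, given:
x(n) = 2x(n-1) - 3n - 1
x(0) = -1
First-order linear with linear forcing.
Homogeneous solution: x_h(n) = A·(2)^n.
Try particular x_p(n) = pn + q. Substituting:
  pn + q = 2(p(n-1) + q) - 3n - 1.
Matching the n-coefficient: p = 2p - 3 ⇒ p = 3.
Matching constants: q = -2p + 2q - 1 ⇒ q = 7.
General: x(n) = A·(2)^n + 3 n + 7.
Apply x(0) = -1: A + 7 = -1 ⇒ A = -8.
So x(n) = - 8 \cdot 2^{n} + 3 n + 7.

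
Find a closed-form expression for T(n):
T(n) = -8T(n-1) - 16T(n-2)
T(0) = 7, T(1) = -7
Characteristic equation: x² + 8x + 16 = 0, which is (x - (-4))².
Repeated root r = -4.
General solution: T(n) = (A + Bn)·(-4)^n.
From T(0) = 7: A = 7.
From T(1) = -7: (A + B)·(-4) = -7 ⇒ B = - \frac{21}{4}.
So T(n) = \left(7 - \frac{21 n}{4}\right) \cdot (-4)^n.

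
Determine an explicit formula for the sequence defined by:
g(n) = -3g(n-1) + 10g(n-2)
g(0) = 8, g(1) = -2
Characteristic equation: x² + 3x - 10 = 0, which factors as (x - (-5))(x - (2)) = 0.
Roots r₁ = -5, r₂ = 2 (distinct).
General solution: g(n) = A·(-5)^n + B·(2)^n.
From g(0) = 8: A + B = 8.
From g(1) = -2: -5A + 2B = -2.
Solving: A = \frac{18}{7}, B = \frac{38}{7}.
So g(n) = \frac{18 \left(-5\right)^{n}}{7} + \frac{38 \cdot 2^{n}}{7}.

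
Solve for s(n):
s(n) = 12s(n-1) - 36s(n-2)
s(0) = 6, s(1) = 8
Characteristic equation: x² - 12x + 36 = 0, which is (x - (6))².
Repeated root r = 6.
General solution: s(n) = (A + Bn)·(6)^n.
From s(0) = 6: A = 6.
From s(1) = 8: (A + B)·(6) = 8 ⇒ B = - \frac{14}{3}.
So s(n) = \left(6 - \frac{14 n}{3}\right) \cdot (6)^n.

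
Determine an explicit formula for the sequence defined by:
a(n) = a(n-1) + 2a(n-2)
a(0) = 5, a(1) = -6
Characteristic equation: x² - x - 2 = 0, which factors as (x - (2))(x - (-1)) = 0.
Roots r₁ = 2, r₂ = -1 (distinct).
General solution: a(n) = A·(2)^n + B·(-1)^n.
From a(0) = 5: A + B = 5.
From a(1) = -6: 2A - B = -6.
Solving: A = - \frac{1}{3}, B = \frac{16}{3}.
So a(n) = \frac{16 \left(-1\right)^{n}}{3} - \frac{2^{n}}{3}.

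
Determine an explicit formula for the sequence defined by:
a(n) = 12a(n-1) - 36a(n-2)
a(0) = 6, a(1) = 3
Characteristic equation: x² - 12x + 36 = 0, which is (x - (6))².
Repeated root r = 6.
General solution: a(n) = (A + Bn)·(6)^n.
From a(0) = 6: A = 6.
From a(1) = 3: (A + B)·(6) = 3 ⇒ B = - \frac{11}{2}.
So a(n) = \left(6 - \frac{11 n}{2}\right) \cdot (6)^n.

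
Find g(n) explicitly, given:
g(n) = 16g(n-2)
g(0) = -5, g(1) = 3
Characteristic equation: x² - 16 = 0, which factors as (x - (-4))(x - (4)) = 0.
Roots r₁ = -4, r₂ = 4 (distinct).
General solution: g(n) = A·(-4)^n + B·(4)^n.
From g(0) = -5: A + B = -5.
From g(1) = 3: -4A + 4B = 3.
Solving: A = - \frac{23}{8}, B = - \frac{17}{8}.
So g(n) = - \frac{23 \left(-4\right)^{n}}{8} - \frac{17 \cdot 4^{n}}{8}.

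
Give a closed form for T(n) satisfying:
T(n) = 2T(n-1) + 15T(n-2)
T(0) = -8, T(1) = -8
Characteristic equation: x² - 2x - 15 = 0, which factors as (x - (5))(x - (-3)) = 0.
Roots r₁ = 5, r₂ = -3 (distinct).
General solution: T(n) = A·(5)^n + B·(-3)^n.
From T(0) = -8: A + B = -8.
From T(1) = -8: 5A - 3B = -8.
Solving: A = -4, B = -4.
So T(n) = - 4 \left(-3\right)^{n} - 4 \cdot 5^{n}.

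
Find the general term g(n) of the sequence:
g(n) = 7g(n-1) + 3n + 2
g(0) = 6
First-order linear with linear forcing.
Homogeneous solution: g_h(n) = A·(7)^n.
Try particular g_p(n) = pn + q. Substituting:
  pn + q = 7(p(n-1) + q) + 3n + 2.
Matching the n-coefficient: p = 7p + 3 ⇒ p = - \frac{1}{2}.
Matching constants: q = -7p + 7q + 2 ⇒ q = - \frac{11}{12}.
General: g(n) = A·(7)^n - \frac{n}{2} - \frac{11}{12}.
Apply g(0) = 6: A - \frac{11}{12} = 6 ⇒ A = \frac{83}{12}.
So g(n) = \frac{83 \cdot 7^{n}}{12} - \frac{n}{2} - \frac{11}{12}.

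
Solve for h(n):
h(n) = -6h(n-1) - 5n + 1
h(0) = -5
First-order linear with linear forcing.
Homogeneous solution: h_h(n) = A·(-6)^n.
Try particular h_p(n) = pn + q. Substituting:
  pn + q = -6(p(n-1) + q) - 5n + 1.
Matching the n-coefficient: p = -6p - 5 ⇒ p = - \frac{5}{7}.
Matching constants: q = 6p - 6q + 1 ⇒ q = - \frac{23}{49}.
General: h(n) = A·(-6)^n - \frac{5 n}{7} - \frac{23}{49}.
Apply h(0) = -5: A - \frac{23}{49} = -5 ⇒ A = - \frac{222}{49}.
So h(n) = - \frac{222 \left(-6\right)^{n}}{49} - \frac{5 n}{7} - \frac{23}{49}.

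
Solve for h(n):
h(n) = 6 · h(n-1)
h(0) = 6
Pure geometric recurrence with ratio 6.
By induction h(n) = h(0) · (6)^n = 6 \cdot 6^{n}.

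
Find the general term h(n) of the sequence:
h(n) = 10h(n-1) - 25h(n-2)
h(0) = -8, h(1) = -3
Characteristic equation: x² - 10x + 25 = 0, which is (x - (5))².
Repeated root r = 5.
General solution: h(n) = (A + Bn)·(5)^n.
From h(0) = -8: A = -8.
From h(1) = -3: (A + B)·(5) = -3 ⇒ B = \frac{37}{5}.
So h(n) = \left(\frac{37 n}{5} - 8\right) \cdot (5)^n.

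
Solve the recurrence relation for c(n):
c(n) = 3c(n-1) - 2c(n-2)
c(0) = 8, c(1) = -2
Characteristic equation: x² - 3x + 2 = 0, which factors as (x - (2))(x - (1)) = 0.
Roots r₁ = 2, r₂ = 1 (distinct).
General solution: c(n) = A·(2)^n + B·(1)^n.
From c(0) = 8: A + B = 8.
From c(1) = -2: 2A + B = -2.
Solving: A = -10, B = 18.
So c(n) = 18 - 10 \cdot 2^{n}.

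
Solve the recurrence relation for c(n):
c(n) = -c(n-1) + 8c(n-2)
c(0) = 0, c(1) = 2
Characteristic equation: x² + x - 8 = 0.
Discriminant Δ = (-1)² + 4·(8) = 33.
Roots r₁,₂ = (-1 ± √33)/2, so r₁ = - \frac{1}{2} + \frac{\sqrt{33}}{2}, r₂ = - \frac{\sqrt{33}}{2} - \frac{1}{2}.
General solution: c(n) = A·r₁^n + B·r₂^n.
From the initial conditions, A + B = 0 and r₁A + r₂B = 2.
Since r₁ - r₂ = √33: A = (2 - (0)r₂)/√33 = \frac{2 \sqrt{33}}{33}, and B = 0 - A = - \frac{2 \sqrt{33}}{33}.
So c(n) = \left(\frac{2 \sqrt{33}}{33}\right)\left(- \frac{1}{2} + \frac{\sqrt{33}}{2}\right)^n + \left(- \frac{2 \sqrt{33}}{33}\right)\left(- \frac{\sqrt{33}}{2} - \frac{1}{2}\right)^n.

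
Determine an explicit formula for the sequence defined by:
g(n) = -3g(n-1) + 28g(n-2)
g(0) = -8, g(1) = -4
Characteristic equation: x² + 3x - 28 = 0, which factors as (x - (4))(x - (-7)) = 0.
Roots r₁ = 4, r₂ = -7 (distinct).
General solution: g(n) = A·(4)^n + B·(-7)^n.
From g(0) = -8: A + B = -8.
From g(1) = -4: 4A - 7B = -4.
Solving: A = - \frac{60}{11}, B = - \frac{28}{11}.
So g(n) = - \frac{28 \left(-7\right)^{n}}{11} - \frac{60 \cdot 4^{n}}{11}.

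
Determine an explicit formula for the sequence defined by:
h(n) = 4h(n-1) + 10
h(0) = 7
First-order linear non-homogeneous.
Homogeneous solution: h_h(n) = A·(4)^n.
Try constant particular solution h_p = K: K = 4K + 10 ⇒ K = - \frac{10}{3}.
General: h(n) = A·(4)^n - \frac{10}{3}.
Apply h(0) = 7: A - \frac{10}{3} = 7 ⇒ A = \frac{31}{3}.
So h(n) = \frac{31 \cdot 4^{n}}{3} - \frac{10}{3}.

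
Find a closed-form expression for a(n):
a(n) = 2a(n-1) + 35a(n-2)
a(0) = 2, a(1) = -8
Characteristic equation: x² - 2x - 35 = 0, which factors as (x - (-5))(x - (7)) = 0.
Roots r₁ = -5, r₂ = 7 (distinct).
General solution: a(n) = A·(-5)^n + B·(7)^n.
From a(0) = 2: A + B = 2.
From a(1) = -8: -5A + 7B = -8.
Solving: A = \frac{11}{6}, B = \frac{1}{6}.
So a(n) = \frac{11 \left(-5\right)^{n}}{6} + \frac{7^{n}}{6}.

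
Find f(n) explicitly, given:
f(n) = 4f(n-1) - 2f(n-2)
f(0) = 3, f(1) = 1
Characteristic equation: x² - 4x + 2 = 0.
Discriminant Δ = (4)² + 4·(-2) = 8.
Roots r₁,₂ = (4 ± √8)/2, so r₁ = \sqrt{2} + 2, r₂ = 2 - \sqrt{2}.
General solution: f(n) = A·r₁^n + B·r₂^n.
From the initial conditions, A + B = 3 and r₁A + r₂B = 1.
Since r₁ - r₂ = √8: A = (1 - (3)r₂)/√8 = \frac{3}{2} - \frac{5 \sqrt{2}}{4}, and B = 3 - A = \frac{3}{2} + \frac{5 \sqrt{2}}{4}.
So f(n) = \left(\frac{3}{2} - \frac{5 \sqrt{2}}{4}\right)\left(\sqrt{2} + 2\right)^n + \left(\frac{3}{2} + \frac{5 \sqrt{2}}{4}\right)\left(2 - \sqrt{2}\right)^n.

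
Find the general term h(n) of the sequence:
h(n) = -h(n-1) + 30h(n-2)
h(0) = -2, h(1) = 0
Characteristic equation: x² + x - 30 = 0, which factors as (x - (5))(x - (-6)) = 0.
Roots r₁ = 5, r₂ = -6 (distinct).
General solution: h(n) = A·(5)^n + B·(-6)^n.
From h(0) = -2: A + B = -2.
From h(1) = 0: 5A - 6B = 0.
Solving: A = - \frac{12}{11}, B = - \frac{10}{11}.
So h(n) = - \frac{10 \left(-6\right)^{n}}{11} - \frac{12 \cdot 5^{n}}{11}.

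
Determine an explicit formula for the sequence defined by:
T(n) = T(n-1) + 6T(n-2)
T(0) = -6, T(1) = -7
Characteristic equation: x² - x - 6 = 0, which factors as (x - (-2))(x - (3)) = 0.
Roots r₁ = -2, r₂ = 3 (distinct).
General solution: T(n) = A·(-2)^n + B·(3)^n.
From T(0) = -6: A + B = -6.
From T(1) = -7: -2A + 3B = -7.
Solving: A = - \frac{11}{5}, B = - \frac{19}{5}.
So T(n) = - \frac{11 \left(-2\right)^{n}}{5} - \frac{19 \cdot 3^{n}}{5}.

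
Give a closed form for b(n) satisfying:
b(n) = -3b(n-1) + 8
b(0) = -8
First-order linear non-homogeneous.
Homogeneous solution: b_h(n) = A·(-3)^n.
Try constant particular solution b_p = K: K = -3K + 8 ⇒ K = 2.
General: b(n) = A·(-3)^n + 2.
Apply b(0) = -8: A + 2 = -8 ⇒ A = -10.
So b(n) = 2 - 10 \left(-3\right)^{n}.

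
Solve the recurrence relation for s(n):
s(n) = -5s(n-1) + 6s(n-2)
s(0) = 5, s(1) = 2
Characteristic equation: x² + 5x - 6 = 0, which factors as (x - (1))(x - (-6)) = 0.
Roots r₁ = 1, r₂ = -6 (distinct).
General solution: s(n) = A·(1)^n + B·(-6)^n.
From s(0) = 5: A + B = 5.
From s(1) = 2: A - 6B = 2.
Solving: A = \frac{32}{7}, B = \frac{3}{7}.
So s(n) = \frac{3 \left(-6\right)^{n}}{7} + \frac{32}{7}.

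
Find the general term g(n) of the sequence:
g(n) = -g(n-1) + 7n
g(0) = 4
First-order linear with linear forcing.
Homogeneous solution: g_h(n) = A·(-1)^n.
Try particular g_p(n) = pn + q. Substituting:
  pn + q = -(p(n-1) + q) + 7n.
Matching the n-coefficient: p = -p + 7 ⇒ p = \frac{7}{2}.
Matching constants: q = p - q ⇒ q = \frac{7}{4}.
General: g(n) = A·(-1)^n + \frac{7 n}{2} + \frac{7}{4}.
Apply g(0) = 4: A + \frac{7}{4} = 4 ⇒ A = \frac{9}{4}.
So g(n) = \frac{9 \left(-1\right)^{n}}{4} + \frac{7 n}{2} + \frac{7}{4}.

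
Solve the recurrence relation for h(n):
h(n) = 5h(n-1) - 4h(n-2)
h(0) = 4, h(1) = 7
Characteristic equation: x² - 5x + 4 = 0, which factors as (x - (1))(x - (4)) = 0.
Roots r₁ = 1, r₂ = 4 (distinct).
General solution: h(n) = A·(1)^n + B·(4)^n.
From h(0) = 4: A + B = 4.
From h(1) = 7: A + 4B = 7.
Solving: A = 3, B = 1.
So h(n) = 4^{n} + 3.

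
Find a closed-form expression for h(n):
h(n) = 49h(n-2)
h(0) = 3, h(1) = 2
Characteristic equation: x² - 49 = 0, which factors as (x - (-7))(x - (7)) = 0.
Roots r₁ = -7, r₂ = 7 (distinct).
General solution: h(n) = A·(-7)^n + B·(7)^n.
From h(0) = 3: A + B = 3.
From h(1) = 2: -7A + 7B = 2.
Solving: A = \frac{19}{14}, B = \frac{23}{14}.
So h(n) = \frac{19 \left(-7\right)^{n}}{14} + \frac{23 \cdot 7^{n}}{14}.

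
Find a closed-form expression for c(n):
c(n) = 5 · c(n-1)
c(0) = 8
Pure geometric recurrence with ratio 5.
By induction c(n) = c(0) · (5)^n = 8 \cdot 5^{n}.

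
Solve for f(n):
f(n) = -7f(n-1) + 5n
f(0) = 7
First-order linear with linear forcing.
Homogeneous solution: f_h(n) = A·(-7)^n.
Try particular f_p(n) = pn + q. Substituting:
  pn + q = -7(p(n-1) + q) + 5n.
Matching the n-coefficient: p = -7p + 5 ⇒ p = \frac{5}{8}.
Matching constants: q = 7p - 7q ⇒ q = \frac{35}{64}.
General: f(n) = A·(-7)^n + \frac{5 n}{8} + \frac{35}{64}.
Apply f(0) = 7: A + \frac{35}{64} = 7 ⇒ A = \frac{413}{64}.
So f(n) = \frac{413 \left(-7\right)^{n}}{64} + \frac{5 n}{8} + \frac{35}{64}.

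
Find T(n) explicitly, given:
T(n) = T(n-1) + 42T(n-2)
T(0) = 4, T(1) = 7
Characteristic equation: x² - x - 42 = 0, which factors as (x - (7))(x - (-6)) = 0.
Roots r₁ = 7, r₂ = -6 (distinct).
General solution: T(n) = A·(7)^n + B·(-6)^n.
From T(0) = 4: A + B = 4.
From T(1) = 7: 7A - 6B = 7.
Solving: A = \frac{31}{13}, B = \frac{21}{13}.
So T(n) = \frac{21 \left(-6\right)^{n}}{13} + \frac{31 \cdot 7^{n}}{13}.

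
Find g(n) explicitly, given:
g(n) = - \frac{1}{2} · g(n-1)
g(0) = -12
Pure geometric recurrence with ratio - \frac{1}{2}.
By induction g(n) = g(0) · (- \frac{1}{2})^n = - 12 \left(- \frac{1}{2}\right)^{n}.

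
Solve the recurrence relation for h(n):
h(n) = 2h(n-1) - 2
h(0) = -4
First-order linear non-homogeneous.
Homogeneous solution: h_h(n) = A·(2)^n.
Try constant particular solution h_p = K: K = 2K - 2 ⇒ K = 2.
General: h(n) = A·(2)^n + 2.
Apply h(0) = -4: A + 2 = -4 ⇒ A = -6.
So h(n) = 2 - 6 \cdot 2^{n}.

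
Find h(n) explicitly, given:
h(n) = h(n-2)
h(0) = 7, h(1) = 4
Characteristic equation: x² - 1 = 0, which factors as (x - (-1))(x - (1)) = 0.
Roots r₁ = -1, r₂ = 1 (distinct).
General solution: h(n) = A·(-1)^n + B·(1)^n.
From h(0) = 7: A + B = 7.
From h(1) = 4: -A + B = 4.
Solving: A = \frac{3}{2}, B = \frac{11}{2}.
So h(n) = \frac{3 \left(-1\right)^{n}}{2} + \frac{11}{2}.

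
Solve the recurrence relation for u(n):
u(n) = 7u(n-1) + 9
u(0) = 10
First-order linear non-homogeneous.
Homogeneous solution: u_h(n) = A·(7)^n.
Try constant particular solution u_p = K: K = 7K + 9 ⇒ K = - \frac{3}{2}.
General: u(n) = A·(7)^n - \frac{3}{2}.
Apply u(0) = 10: A - \frac{3}{2} = 10 ⇒ A = \frac{23}{2}.
So u(n) = \frac{23 \cdot 7^{n}}{2} - \frac{3}{2}.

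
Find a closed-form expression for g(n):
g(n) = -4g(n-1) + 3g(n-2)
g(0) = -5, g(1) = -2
Characteristic equation: x² + 4x - 3 = 0.
Discriminant Δ = (-4)² + 4·(3) = 28.
Roots r₁,₂ = (-4 ± √28)/2, so r₁ = -2 + \sqrt{7}, r₂ = - \sqrt{7} - 2.
General solution: g(n) = A·r₁^n + B·r₂^n.
From the initial conditions, A + B = -5 and r₁A + r₂B = -2.
Since r₁ - r₂ = √28: A = (-2 - (-5)r₂)/√28 = - \frac{5}{2} - \frac{6 \sqrt{7}}{7}, and B = -5 - A = - \frac{5}{2} + \frac{6 \sqrt{7}}{7}.
So g(n) = \left(- \frac{5}{2} - \frac{6 \sqrt{7}}{7}\right)\left(-2 + \sqrt{7}\right)^n + \left(- \frac{5}{2} + \frac{6 \sqrt{7}}{7}\right)\left(- \sqrt{7} - 2\right)^n.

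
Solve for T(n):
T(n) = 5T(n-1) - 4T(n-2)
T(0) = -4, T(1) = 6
Characteristic equation: x² - 5x + 4 = 0, which factors as (x - (4))(x - (1)) = 0.
Roots r₁ = 4, r₂ = 1 (distinct).
General solution: T(n) = A·(4)^n + B·(1)^n.
From T(0) = -4: A + B = -4.
From T(1) = 6: 4A + B = 6.
Solving: A = \frac{10}{3}, B = - \frac{22}{3}.
So T(n) = \frac{10 \cdot 4^{n}}{3} - \frac{22}{3}.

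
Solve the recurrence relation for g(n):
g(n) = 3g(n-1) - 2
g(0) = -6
First-order linear non-homogeneous.
Homogeneous solution: g_h(n) = A·(3)^n.
Try constant particular solution g_p = K: K = 3K - 2 ⇒ K = 1.
General: g(n) = A·(3)^n + 1.
Apply g(0) = -6: A + 1 = -6 ⇒ A = -7.
So g(n) = 1 - 7 \cdot 3^{n}.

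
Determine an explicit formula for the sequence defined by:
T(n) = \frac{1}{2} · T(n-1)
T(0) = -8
Pure geometric recurrence with ratio \frac{1}{2}.
By induction T(n) = T(0) · (\frac{1}{2})^n = - 8 \cdot 2^{- n}.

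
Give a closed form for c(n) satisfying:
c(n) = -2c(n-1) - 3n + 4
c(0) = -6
First-order linear with linear forcing.
Homogeneous solution: c_h(n) = A·(-2)^n.
Try particular c_p(n) = pn + q. Substituting:
  pn + q = -2(p(n-1) + q) - 3n + 4.
Matching the n-coefficient: p = -2p - 3 ⇒ p = -1.
Matching constants: q = 2p - 2q + 4 ⇒ q = \frac{2}{3}.
General: c(n) = A·(-2)^n - n + \frac{2}{3}.
Apply c(0) = -6: A + \frac{2}{3} = -6 ⇒ A = - \frac{20}{3}.
So c(n) = - \frac{20 \left(-2\right)^{n}}{3} - n + \frac{2}{3}.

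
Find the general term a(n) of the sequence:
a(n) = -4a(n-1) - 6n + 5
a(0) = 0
First-order linear with linear forcing.
Homogeneous solution: a_h(n) = A·(-4)^n.
Try particular a_p(n) = pn + q. Substituting:
  pn + q = -4(p(n-1) + q) - 6n + 5.
Matching the n-coefficient: p = -4p - 6 ⇒ p = - \frac{6}{5}.
Matching constants: q = 4p - 4q + 5 ⇒ q = \frac{1}{25}.
General: a(n) = A·(-4)^n - \frac{6 n}{5} + \frac{1}{25}.
Apply a(0) = 0: A + \frac{1}{25} = 0 ⇒ A = - \frac{1}{25}.
So a(n) = - \frac{\left(-4\right)^{n}}{25} - \frac{6 n}{5} + \frac{1}{25}.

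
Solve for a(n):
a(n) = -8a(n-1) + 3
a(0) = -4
First-order linear non-homogeneous.
Homogeneous solution: a_h(n) = A·(-8)^n.
Try constant particular solution a_p = K: K = -8K + 3 ⇒ K = \frac{1}{3}.
General: a(n) = A·(-8)^n + \frac{1}{3}.
Apply a(0) = -4: A + \frac{1}{3} = -4 ⇒ A = - \frac{13}{3}.
So a(n) = \frac{1}{3} - \frac{13 \left(-8\right)^{n}}{3}.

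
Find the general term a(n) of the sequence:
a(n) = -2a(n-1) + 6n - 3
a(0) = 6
First-order linear with linear forcing.
Homogeneous solution: a_h(n) = A·(-2)^n.
Try particular a_p(n) = pn + q. Substituting:
  pn + q = -2(p(n-1) + q) + 6n - 3.
Matching the n-coefficient: p = -2p + 6 ⇒ p = 2.
Matching constants: q = 2p - 2q - 3 ⇒ q = \frac{1}{3}.
General: a(n) = A·(-2)^n + 2 n + \frac{1}{3}.
Apply a(0) = 6: A + \frac{1}{3} = 6 ⇒ A = \frac{17}{3}.
So a(n) = \frac{17 \left(-2\right)^{n}}{3} + 2 n + \frac{1}{3}.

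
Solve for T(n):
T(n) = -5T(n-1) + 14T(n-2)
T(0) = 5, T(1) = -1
Characteristic equation: x² + 5x - 14 = 0, which factors as (x - (-7))(x - (2)) = 0.
Roots r₁ = -7, r₂ = 2 (distinct).
General solution: T(n) = A·(-7)^n + B·(2)^n.
From T(0) = 5: A + B = 5.
From T(1) = -1: -7A + 2B = -1.
Solving: A = \frac{11}{9}, B = \frac{34}{9}.
So T(n) = \frac{11 \left(-7\right)^{n}}{9} + \frac{34 \cdot 2^{n}}{9}.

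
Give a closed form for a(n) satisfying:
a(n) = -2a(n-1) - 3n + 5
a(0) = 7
First-order linear with linear forcing.
Homogeneous solution: a_h(n) = A·(-2)^n.
Try particular a_p(n) = pn + q. Substituting:
  pn + q = -2(p(n-1) + q) - 3n + 5.
Matching the n-coefficient: p = -2p - 3 ⇒ p = -1.
Matching constants: q = 2p - 2q + 5 ⇒ q = 1.
General: a(n) = A·(-2)^n - n + 1.
Apply a(0) = 7: A + 1 = 7 ⇒ A = 6.
So a(n) = 6 \left(-2\right)^{n} - n + 1.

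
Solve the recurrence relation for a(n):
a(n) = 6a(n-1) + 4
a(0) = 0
First-order linear non-homogeneous.
Homogeneous solution: a_h(n) = A·(6)^n.
Try constant particular solution a_p = K: K = 6K + 4 ⇒ K = - \frac{4}{5}.
General: a(n) = A·(6)^n - \frac{4}{5}.
Apply a(0) = 0: A - \frac{4}{5} = 0 ⇒ A = \frac{4}{5}.
So a(n) = \frac{4 \cdot 6^{n}}{5} - \frac{4}{5}.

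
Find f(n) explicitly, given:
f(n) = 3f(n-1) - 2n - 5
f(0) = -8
First-order linear with linear forcing.
Homogeneous solution: f_h(n) = A·(3)^n.
Try particular f_p(n) = pn + q. Substituting:
  pn + q = 3(p(n-1) + q) - 2n - 5.
Matching the n-coefficient: p = 3p - 2 ⇒ p = 1.
Matching constants: q = -3p + 3q - 5 ⇒ q = 4.
General: f(n) = A·(3)^n + n + 4.
Apply f(0) = -8: A + 4 = -8 ⇒ A = -12.
So f(n) = - 12 \cdot 3^{n} + n + 4.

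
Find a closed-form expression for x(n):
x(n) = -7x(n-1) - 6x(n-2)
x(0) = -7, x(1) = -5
Characteristic equation: x² + 7x + 6 = 0, which factors as (x - (-6))(x - (-1)) = 0.
Roots r₁ = -6, r₂ = -1 (distinct).
General solution: x(n) = A·(-6)^n + B·(-1)^n.
From x(0) = -7: A + B = -7.
From x(1) = -5: -6A - B = -5.
Solving: A = \frac{12}{5}, B = - \frac{47}{5}.
So x(n) = - \frac{47 \left(-1\right)^{n}}{5} + \frac{12 \left(-6\right)^{n}}{5}.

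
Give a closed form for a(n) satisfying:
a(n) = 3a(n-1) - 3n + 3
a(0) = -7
First-order linear with linear forcing.
Homogeneous solution: a_h(n) = A·(3)^n.
Try particular a_p(n) = pn + q. Substituting:
  pn + q = 3(p(n-1) + q) - 3n + 3.
Matching the n-coefficient: p = 3p - 3 ⇒ p = \frac{3}{2}.
Matching constants: q = -3p + 3q + 3 ⇒ q = \frac{3}{4}.
General: a(n) = A·(3)^n + \frac{3 n}{2} + \frac{3}{4}.
Apply a(0) = -7: A + \frac{3}{4} = -7 ⇒ A = - \frac{31}{4}.
So a(n) = - \frac{31 \cdot 3^{n}}{4} + \frac{3 n}{2} + \frac{3}{4}.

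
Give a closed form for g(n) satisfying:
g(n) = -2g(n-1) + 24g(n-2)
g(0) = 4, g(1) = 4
Characteristic equation: x² + 2x - 24 = 0, which factors as (x - (4))(x - (-6)) = 0.
Roots r₁ = 4, r₂ = -6 (distinct).
General solution: g(n) = A·(4)^n + B·(-6)^n.
From g(0) = 4: A + B = 4.
From g(1) = 4: 4A - 6B = 4.
Solving: A = \frac{14}{5}, B = \frac{6}{5}.
So g(n) = \frac{6 \left(-6\right)^{n}}{5} + \frac{14 \cdot 4^{n}}{5}.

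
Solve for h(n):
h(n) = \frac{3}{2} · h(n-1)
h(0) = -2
Pure geometric recurrence with ratio \frac{3}{2}.
By induction h(n) = h(0) · (\frac{3}{2})^n = - 2 \left(\frac{3}{2}\right)^{n}.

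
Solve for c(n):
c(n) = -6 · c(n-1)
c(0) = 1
Pure geometric recurrence with ratio -6.
By induction c(n) = c(0) · (-6)^n = \left(-6\right)^{n}.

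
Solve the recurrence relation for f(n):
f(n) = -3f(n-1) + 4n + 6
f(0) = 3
First-order linear with linear forcing.
Homogeneous solution: f_h(n) = A·(-3)^n.
Try particular f_p(n) = pn + q. Substituting:
  pn + q = -3(p(n-1) + q) + 4n + 6.
Matching the n-coefficient: p = -3p + 4 ⇒ p = 1.
Matching constants: q = 3p - 3q + 6 ⇒ q = \frac{9}{4}.
General: f(n) = A·(-3)^n + n + \frac{9}{4}.
Apply f(0) = 3: A + \frac{9}{4} = 3 ⇒ A = \frac{3}{4}.
So f(n) = \frac{3 \left(-3\right)^{n}}{4} + n + \frac{9}{4}.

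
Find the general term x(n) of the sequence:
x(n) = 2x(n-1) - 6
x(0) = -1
First-order linear non-homogeneous.
Homogeneous solution: x_h(n) = A·(2)^n.
Try constant particular solution x_p = K: K = 2K - 6 ⇒ K = 6.
General: x(n) = A·(2)^n + 6.
Apply x(0) = -1: A + 6 = -1 ⇒ A = -7.
So x(n) = 6 - 7 \cdot 2^{n}.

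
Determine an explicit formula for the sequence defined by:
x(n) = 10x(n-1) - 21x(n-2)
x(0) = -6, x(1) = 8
Characteristic equation: x² - 10x + 21 = 0, which factors as (x - (7))(x - (3)) = 0.
Roots r₁ = 7, r₂ = 3 (distinct).
General solution: x(n) = A·(7)^n + B·(3)^n.
From x(0) = -6: A + B = -6.
From x(1) = 8: 7A + 3B = 8.
Solving: A = \frac{13}{2}, B = - \frac{25}{2}.
So x(n) = - \frac{25 \cdot 3^{n}}{2} + \frac{13 \cdot 7^{n}}{2}.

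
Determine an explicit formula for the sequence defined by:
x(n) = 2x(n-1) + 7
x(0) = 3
First-order linear non-homogeneous.
Homogeneous solution: x_h(n) = A·(2)^n.
Try constant particular solution x_p = K: K = 2K + 7 ⇒ K = -7.
General: x(n) = A·(2)^n - 7.
Apply x(0) = 3: A - 7 = 3 ⇒ A = 10.
So x(n) = 10 \cdot 2^{n} - 7.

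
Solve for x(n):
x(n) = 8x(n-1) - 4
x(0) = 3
First-order linear non-homogeneous.
Homogeneous solution: x_h(n) = A·(8)^n.
Try constant particular solution x_p = K: K = 8K - 4 ⇒ K = \frac{4}{7}.
General: x(n) = A·(8)^n + \frac{4}{7}.
Apply x(0) = 3: A + \frac{4}{7} = 3 ⇒ A = \frac{17}{7}.
So x(n) = \frac{17 \cdot 8^{n}}{7} + \frac{4}{7}.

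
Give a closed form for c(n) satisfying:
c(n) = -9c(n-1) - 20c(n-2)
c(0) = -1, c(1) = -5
Characteristic equation: x² + 9x + 20 = 0, which factors as (x - (-4))(x - (-5)) = 0.
Roots r₁ = -4, r₂ = -5 (distinct).
General solution: c(n) = A·(-4)^n + B·(-5)^n.
From c(0) = -1: A + B = -1.
From c(1) = -5: -4A - 5B = -5.
Solving: A = -10, B = 9.
So c(n) = - 10 \left(-4\right)^{n} + 9 \left(-5\right)^{n}.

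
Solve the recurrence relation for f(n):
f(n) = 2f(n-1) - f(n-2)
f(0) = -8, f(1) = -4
Characteristic equation: x² - 2x + 1 = 0, which is (x - (1))².
Repeated root r = 1.
General solution: f(n) = (A + Bn)·(1)^n.
From f(0) = -8: A = -8.
From f(1) = -4: (A + B)·(1) = -4 ⇒ B = 4.
So f(n) = \left(4 n - 8\right) \cdot (1)^n.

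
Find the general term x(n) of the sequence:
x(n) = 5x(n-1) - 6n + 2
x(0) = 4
First-order linear with linear forcing.
Homogeneous solution: x_h(n) = A·(5)^n.
Try particular x_p(n) = pn + q. Substituting:
  pn + q = 5(p(n-1) + q) - 6n + 2.
Matching the n-coefficient: p = 5p - 6 ⇒ p = \frac{3}{2}.
Matching constants: q = -5p + 5q + 2 ⇒ q = \frac{11}{8}.
General: x(n) = A·(5)^n + \frac{3 n}{2} + \frac{11}{8}.
Apply x(0) = 4: A + \frac{11}{8} = 4 ⇒ A = \frac{21}{8}.
So x(n) = \frac{21 \cdot 5^{n}}{8} + \frac{3 n}{2} + \frac{11}{8}.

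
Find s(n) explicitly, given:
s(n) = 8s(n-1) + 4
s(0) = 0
First-order linear non-homogeneous.
Homogeneous solution: s_h(n) = A·(8)^n.
Try constant particular solution s_p = K: K = 8K + 4 ⇒ K = - \frac{4}{7}.
General: s(n) = A·(8)^n - \frac{4}{7}.
Apply s(0) = 0: A - \frac{4}{7} = 0 ⇒ A = \frac{4}{7}.
So s(n) = \frac{4 \cdot 8^{n}}{7} - \frac{4}{7}.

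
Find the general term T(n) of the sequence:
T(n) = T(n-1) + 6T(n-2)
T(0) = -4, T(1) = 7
Characteristic equation: x² - x - 6 = 0, which factors as (x - (3))(x - (-2)) = 0.
Roots r₁ = 3, r₂ = -2 (distinct).
General solution: T(n) = A·(3)^n + B·(-2)^n.
From T(0) = -4: A + B = -4.
From T(1) = 7: 3A - 2B = 7.
Solving: A = - \frac{1}{5}, B = - \frac{19}{5}.
So T(n) = - \frac{19 \left(-2\right)^{n}}{5} - \frac{3^{n}}{5}.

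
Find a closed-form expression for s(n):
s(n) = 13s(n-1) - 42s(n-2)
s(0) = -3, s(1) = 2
Characteristic equation: x² - 13x + 42 = 0, which factors as (x - (6))(x - (7)) = 0.
Roots r₁ = 6, r₂ = 7 (distinct).
General solution: s(n) = A·(6)^n + B·(7)^n.
From s(0) = -3: A + B = -3.
From s(1) = 2: 6A + 7B = 2.
Solving: A = -23, B = 20.
So s(n) = - 23 \cdot 6^{n} + 20 \cdot 7^{n}.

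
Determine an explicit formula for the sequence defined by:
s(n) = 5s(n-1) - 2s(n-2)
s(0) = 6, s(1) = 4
Characteristic equation: x² - 5x + 2 = 0.
Discriminant Δ = (5)² + 4·(-2) = 17.
Roots r₁,₂ = (5 ± √17)/2, so r₁ = \frac{\sqrt{17}}{2} + \frac{5}{2}, r₂ = \frac{5}{2} - \frac{\sqrt{17}}{2}.
General solution: s(n) = A·r₁^n + B·r₂^n.
From the initial conditions, A + B = 6 and r₁A + r₂B = 4.
Since r₁ - r₂ = √17: A = (4 - (6)r₂)/√17 = 3 - \frac{11 \sqrt{17}}{17}, and B = 6 - A = \frac{11 \sqrt{17}}{17} + 3.
So s(n) = \left(3 - \frac{11 \sqrt{17}}{17}\right)\left(\frac{\sqrt{17}}{2} + \frac{5}{2}\right)^n + \left(\frac{11 \sqrt{17}}{17} + 3\right)\left(\frac{5}{2} - \frac{\sqrt{17}}{2}\right)^n.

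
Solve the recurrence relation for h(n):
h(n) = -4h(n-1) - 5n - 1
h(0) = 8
First-order linear with linear forcing.
Homogeneous solution: h_h(n) = A·(-4)^n.
Try particular h_p(n) = pn + q. Substituting:
  pn + q = -4(p(n-1) + q) - 5n - 1.
Matching the n-coefficient: p = -4p - 5 ⇒ p = -1.
Matching constants: q = 4p - 4q - 1 ⇒ q = -1.
General: h(n) = A·(-4)^n - n - 1.
Apply h(0) = 8: A - 1 = 8 ⇒ A = 9.
So h(n) = 9 \left(-4\right)^{n} - n - 1.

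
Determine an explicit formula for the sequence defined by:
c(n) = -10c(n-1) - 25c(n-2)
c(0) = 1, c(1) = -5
Characteristic equation: x² + 10x + 25 = 0, which is (x - (-5))².
Repeated root r = -5.
General solution: c(n) = (A + Bn)·(-5)^n.
From c(0) = 1: A = 1.
From c(1) = -5: (A + B)·(-5) = -5 ⇒ B = 0.
So c(n) = \left(1\right) \cdot (-5)^n.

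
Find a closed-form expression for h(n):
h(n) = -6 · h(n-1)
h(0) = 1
Pure geometric recurrence with ratio -6.
By induction h(n) = h(0) · (-6)^n = \left(-6\right)^{n}.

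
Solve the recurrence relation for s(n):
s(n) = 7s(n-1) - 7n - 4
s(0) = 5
First-order linear with linear forcing.
Homogeneous solution: s_h(n) = A·(7)^n.
Try particular s_p(n) = pn + q. Substituting:
  pn + q = 7(p(n-1) + q) - 7n - 4.
Matching the n-coefficient: p = 7p - 7 ⇒ p = \frac{7}{6}.
Matching constants: q = -7p + 7q - 4 ⇒ q = \frac{73}{36}.
General: s(n) = A·(7)^n + \frac{7 n}{6} + \frac{73}{36}.
Apply s(0) = 5: A + \frac{73}{36} = 5 ⇒ A = \frac{107}{36}.
So s(n) = \frac{107 \cdot 7^{n}}{36} + \frac{7 n}{6} + \frac{73}{36}.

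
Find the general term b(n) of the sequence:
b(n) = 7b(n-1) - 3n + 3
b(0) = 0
First-order linear with linear forcing.
Homogeneous solution: b_h(n) = A·(7)^n.
Try particular b_p(n) = pn + q. Substituting:
  pn + q = 7(p(n-1) + q) - 3n + 3.
Matching the n-coefficient: p = 7p - 3 ⇒ p = \frac{1}{2}.
Matching constants: q = -7p + 7q + 3 ⇒ q = \frac{1}{12}.
General: b(n) = A·(7)^n + \frac{n}{2} + \frac{1}{12}.
Apply b(0) = 0: A + \frac{1}{12} = 0 ⇒ A = - \frac{1}{12}.
So b(n) = - \frac{7^{n}}{12} + \frac{n}{2} + \frac{1}{12}.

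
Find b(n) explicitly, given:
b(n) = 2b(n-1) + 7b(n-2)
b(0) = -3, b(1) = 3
Characteristic equation: x² - 2x - 7 = 0.
Discriminant Δ = (2)² + 4·(7) = 32.
Roots r₁,₂ = (2 ± √32)/2, so r₁ = 1 + 2 \sqrt{2}, r₂ = 1 - 2 \sqrt{2}.
General solution: b(n) = A·r₁^n + B·r₂^n.
From the initial conditions, A + B = -3 and r₁A + r₂B = 3.
Since r₁ - r₂ = √32: A = (3 - (-3)r₂)/√32 = - \frac{3}{2} + \frac{3 \sqrt{2}}{4}, and B = -3 - A = - \frac{3}{2} - \frac{3 \sqrt{2}}{4}.
So b(n) = \left(- \frac{3}{2} + \frac{3 \sqrt{2}}{4}\right)\left(1 + 2 \sqrt{2}\right)^n + \left(- \frac{3}{2} - \frac{3 \sqrt{2}}{4}\right)\left(1 - 2 \sqrt{2}\right)^n.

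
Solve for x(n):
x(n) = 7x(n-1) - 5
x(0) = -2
First-order linear non-homogeneous.
Homogeneous solution: x_h(n) = A·(7)^n.
Try constant particular solution x_p = K: K = 7K - 5 ⇒ K = \frac{5}{6}.
General: x(n) = A·(7)^n + \frac{5}{6}.
Apply x(0) = -2: A + \frac{5}{6} = -2 ⇒ A = - \frac{17}{6}.
So x(n) = \frac{5}{6} - \frac{17 \cdot 7^{n}}{6}.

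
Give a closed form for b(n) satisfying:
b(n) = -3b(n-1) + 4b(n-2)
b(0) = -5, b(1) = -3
Characteristic equation: x² + 3x - 4 = 0, which factors as (x - (-4))(x - (1)) = 0.
Roots r₁ = -4, r₂ = 1 (distinct).
General solution: b(n) = A·(-4)^n + B·(1)^n.
From b(0) = -5: A + B = -5.
From b(1) = -3: -4A + B = -3.
Solving: A = - \frac{2}{5}, B = - \frac{23}{5}.
So b(n) = - \frac{2 \left(-4\right)^{n}}{5} - \frac{23}{5}.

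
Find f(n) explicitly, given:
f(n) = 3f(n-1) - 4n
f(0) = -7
First-order linear with linear forcing.
Homogeneous solution: f_h(n) = A·(3)^n.
Try particular f_p(n) = pn + q. Substituting:
  pn + q = 3(p(n-1) + q) - 4n.
Matching the n-coefficient: p = 3p - 4 ⇒ p = 2.
Matching constants: q = -3p + 3q ⇒ q = 3.
General: f(n) = A·(3)^n + 2 n + 3.
Apply f(0) = -7: A + 3 = -7 ⇒ A = -10.
So f(n) = - 10 \cdot 3^{n} + 2 n + 3.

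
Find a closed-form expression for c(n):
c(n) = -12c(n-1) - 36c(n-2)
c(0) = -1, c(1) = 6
Characteristic equation: x² + 12x + 36 = 0, which is (x - (-6))².
Repeated root r = -6.
General solution: c(n) = (A + Bn)·(-6)^n.
From c(0) = -1: A = -1.
From c(1) = 6: (A + B)·(-6) = 6 ⇒ B = 0.
So c(n) = \left(-1\right) \cdot (-6)^n.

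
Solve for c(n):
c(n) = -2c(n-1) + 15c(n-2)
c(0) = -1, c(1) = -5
Characteristic equation: x² + 2x - 15 = 0, which factors as (x - (3))(x - (-5)) = 0.
Roots r₁ = 3, r₂ = -5 (distinct).
General solution: c(n) = A·(3)^n + B·(-5)^n.
From c(0) = -1: A + B = -1.
From c(1) = -5: 3A - 5B = -5.
Solving: A = - \frac{5}{4}, B = \frac{1}{4}.
So c(n) = \frac{\left(-5\right)^{n}}{4} - \frac{5 \cdot 3^{n}}{4}.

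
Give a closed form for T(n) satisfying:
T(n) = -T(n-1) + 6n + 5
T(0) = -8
First-order linear with linear forcing.
Homogeneous solution: T_h(n) = A·(-1)^n.
Try particular T_p(n) = pn + q. Substituting:
  pn + q = -(p(n-1) + q) + 6n + 5.
Matching the n-coefficient: p = -p + 6 ⇒ p = 3.
Matching constants: q = p - q + 5 ⇒ q = 4.
General: T(n) = A·(-1)^n + 3 n + 4.
Apply T(0) = -8: A + 4 = -8 ⇒ A = -12.
So T(n) = - 12 \left(-1\right)^{n} + 3 n + 4.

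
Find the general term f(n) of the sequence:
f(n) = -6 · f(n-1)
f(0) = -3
Pure geometric recurrence with ratio -6.
By induction f(n) = f(0) · (-6)^n = - 3 \left(-6\right)^{n}.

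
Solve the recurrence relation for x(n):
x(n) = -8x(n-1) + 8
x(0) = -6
First-order linear non-homogeneous.
Homogeneous solution: x_h(n) = A·(-8)^n.
Try constant particular solution x_p = K: K = -8K + 8 ⇒ K = \frac{8}{9}.
General: x(n) = A·(-8)^n + \frac{8}{9}.
Apply x(0) = -6: A + \frac{8}{9} = -6 ⇒ A = - \frac{62}{9}.
So x(n) = \frac{8}{9} - \frac{62 \left(-8\right)^{n}}{9}.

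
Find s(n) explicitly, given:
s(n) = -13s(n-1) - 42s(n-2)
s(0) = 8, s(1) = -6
Characteristic equation: x² + 13x + 42 = 0, which factors as (x - (-6))(x - (-7)) = 0.
Roots r₁ = -6, r₂ = -7 (distinct).
General solution: s(n) = A·(-6)^n + B·(-7)^n.
From s(0) = 8: A + B = 8.
From s(1) = -6: -6A - 7B = -6.
Solving: A = 50, B = -42.
So s(n) = 50 \left(-6\right)^{n} - 42 \left(-7\right)^{n}.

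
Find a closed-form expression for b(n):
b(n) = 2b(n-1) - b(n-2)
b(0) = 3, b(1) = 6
Characteristic equation: x² - 2x + 1 = 0, which is (x - (1))².
Repeated root r = 1.
General solution: b(n) = (A + Bn)·(1)^n.
From b(0) = 3: A = 3.
From b(1) = 6: (A + B)·(1) = 6 ⇒ B = 3.
So b(n) = \left(3 n + 3\right) \cdot (1)^n.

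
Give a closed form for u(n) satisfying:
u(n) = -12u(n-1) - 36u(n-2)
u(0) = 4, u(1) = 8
Characteristic equation: x² + 12x + 36 = 0, which is (x - (-6))².
Repeated root r = -6.
General solution: u(n) = (A + Bn)·(-6)^n.
From u(0) = 4: A = 4.
From u(1) = 8: (A + B)·(-6) = 8 ⇒ B = - \frac{16}{3}.
So u(n) = \left(4 - \frac{16 n}{3}\right) \cdot (-6)^n.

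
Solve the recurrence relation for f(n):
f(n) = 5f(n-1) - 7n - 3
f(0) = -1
First-order linear with linear forcing.
Homogeneous solution: f_h(n) = A·(5)^n.
Try particular f_p(n) = pn + q. Substituting:
  pn + q = 5(p(n-1) + q) - 7n - 3.
Matching the n-coefficient: p = 5p - 7 ⇒ p = \frac{7}{4}.
Matching constants: q = -5p + 5q - 3 ⇒ q = \frac{47}{16}.
General: f(n) = A·(5)^n + \frac{7 n}{4} + \frac{47}{16}.
Apply f(0) = -1: A + \frac{47}{16} = -1 ⇒ A = - \frac{63}{16}.
So f(n) = - \frac{63 \cdot 5^{n}}{16} + \frac{7 n}{4} + \frac{47}{16}.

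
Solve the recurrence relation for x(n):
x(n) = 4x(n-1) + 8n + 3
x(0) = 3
First-order linear with linear forcing.
Homogeneous solution: x_h(n) = A·(4)^n.
Try particular x_p(n) = pn + q. Substituting:
  pn + q = 4(p(n-1) + q) + 8n + 3.
Matching the n-coefficient: p = 4p + 8 ⇒ p = - \frac{8}{3}.
Matching constants: q = -4p + 4q + 3 ⇒ q = - \frac{41}{9}.
General: x(n) = A·(4)^n - \frac{8 n}{3} - \frac{41}{9}.
Apply x(0) = 3: A - \frac{41}{9} = 3 ⇒ A = \frac{68}{9}.
So x(n) = \frac{68 \cdot 4^{n}}{9} - \frac{8 n}{3} - \frac{41}{9}.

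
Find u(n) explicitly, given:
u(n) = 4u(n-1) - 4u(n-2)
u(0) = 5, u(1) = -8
Characteristic equation: x² - 4x + 4 = 0, which is (x - (2))².
Repeated root r = 2.
General solution: u(n) = (A + Bn)·(2)^n.
From u(0) = 5: A = 5.
From u(1) = -8: (A + B)·(2) = -8 ⇒ B = -9.
So u(n) = \left(5 - 9 n\right) \cdot (2)^n.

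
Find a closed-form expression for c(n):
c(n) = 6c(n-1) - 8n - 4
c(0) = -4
First-order linear with linear forcing.
Homogeneous solution: c_h(n) = A·(6)^n.
Try particular c_p(n) = pn + q. Substituting:
  pn + q = 6(p(n-1) + q) - 8n - 4.
Matching the n-coefficient: p = 6p - 8 ⇒ p = \frac{8}{5}.
Matching constants: q = -6p + 6q - 4 ⇒ q = \frac{68}{25}.
General: c(n) = A·(6)^n + \frac{8 n}{5} + \frac{68}{25}.
Apply c(0) = -4: A + \frac{68}{25} = -4 ⇒ A = - \frac{168}{25}.
So c(n) = - \frac{168 \cdot 6^{n}}{25} + \frac{8 n}{5} + \frac{68}{25}.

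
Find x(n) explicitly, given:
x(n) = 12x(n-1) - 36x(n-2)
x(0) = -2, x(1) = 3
Characteristic equation: x² - 12x + 36 = 0, which is (x - (6))².
Repeated root r = 6.
General solution: x(n) = (A + Bn)·(6)^n.
From x(0) = -2: A = -2.
From x(1) = 3: (A + B)·(6) = 3 ⇒ B = \frac{5}{2}.
So x(n) = \left(\frac{5 n}{2} - 2\right) \cdot (6)^n.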